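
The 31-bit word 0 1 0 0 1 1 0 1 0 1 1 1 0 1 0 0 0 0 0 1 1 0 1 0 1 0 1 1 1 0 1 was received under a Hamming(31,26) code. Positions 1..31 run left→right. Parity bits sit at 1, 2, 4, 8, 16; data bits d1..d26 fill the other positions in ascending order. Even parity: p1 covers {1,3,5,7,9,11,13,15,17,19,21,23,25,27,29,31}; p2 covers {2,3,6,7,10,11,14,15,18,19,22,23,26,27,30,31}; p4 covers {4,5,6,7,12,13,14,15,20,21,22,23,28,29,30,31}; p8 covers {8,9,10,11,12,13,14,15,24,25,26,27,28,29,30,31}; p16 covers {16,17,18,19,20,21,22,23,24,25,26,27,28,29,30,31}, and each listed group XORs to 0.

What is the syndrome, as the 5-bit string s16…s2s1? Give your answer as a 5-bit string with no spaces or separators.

00000

s1 (pos 1,3,5,7,9,11,13,15,17,19,21,23,25,27,29,31): 0⊕0⊕1⊕0⊕0⊕1⊕0⊕0⊕0⊕0⊕1⊕1⊕1⊕1⊕1⊕1 = 0
s2 (pos 2,3,6,7,10,11,14,15,18,19,22,23,26,27,30,31): 1⊕0⊕1⊕0⊕1⊕1⊕1⊕0⊕0⊕0⊕0⊕1⊕0⊕1⊕0⊕1 = 0
s4 (pos 4,5,6,7,12,13,14,15,20,21,22,23,28,29,30,31): 0⊕1⊕1⊕0⊕1⊕0⊕1⊕0⊕1⊕1⊕0⊕1⊕1⊕1⊕0⊕1 = 0
s8 (pos 8,9,10,11,12,13,14,15,24,25,26,27,28,29,30,31): 1⊕0⊕1⊕1⊕1⊕0⊕1⊕0⊕0⊕1⊕0⊕1⊕1⊕1⊕0⊕1 = 0
s16 (pos 16,17,18,19,20,21,22,23,24,25,26,27,28,29,30,31): 0⊕0⊕0⊕0⊕1⊕1⊕0⊕1⊕0⊕1⊕0⊕1⊕1⊕1⊕0⊕1 = 0
Syndrome s16…s1 = 00000 → no error.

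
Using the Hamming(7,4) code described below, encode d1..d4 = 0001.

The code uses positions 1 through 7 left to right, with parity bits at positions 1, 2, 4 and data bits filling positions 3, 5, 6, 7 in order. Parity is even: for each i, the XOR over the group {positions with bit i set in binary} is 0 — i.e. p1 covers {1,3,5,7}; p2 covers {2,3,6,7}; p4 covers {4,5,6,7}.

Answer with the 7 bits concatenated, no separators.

1101001

Place data at non-parity positions: p1 p2 0 p4 0 0 1
p1 (pos 1,3,5,7): XOR of data positions = 0⊕0⊕1 = 1
p2 (pos 2,3,6,7): XOR of data positions = 0⊕0⊕1 = 1
p4 (pos 4,5,6,7): XOR of data positions = 0⊕0⊕1 = 1
Codeword: 1101001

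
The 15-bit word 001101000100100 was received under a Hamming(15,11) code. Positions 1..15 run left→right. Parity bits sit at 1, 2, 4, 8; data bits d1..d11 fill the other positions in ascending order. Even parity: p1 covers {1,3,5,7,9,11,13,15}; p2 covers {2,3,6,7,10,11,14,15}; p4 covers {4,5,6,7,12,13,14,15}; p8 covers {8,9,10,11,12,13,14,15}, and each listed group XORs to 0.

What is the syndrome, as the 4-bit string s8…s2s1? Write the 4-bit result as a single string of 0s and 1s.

s1 (pos 1,3,5,7,9,11,13,15): 0⊕1⊕0⊕0⊕0⊕0⊕1⊕0 = 0
s2 (pos 2,3,6,7,10,11,14,15): 0⊕1⊕1⊕0⊕1⊕0⊕0⊕0 = 1
s4 (pos 4,5,6,7,12,13,14,15): 1⊕0⊕1⊕0⊕0⊕1⊕0⊕0 = 1
s8 (pos 8,9,10,11,12,13,14,15): 0⊕0⊕1⊕0⊕0⊕1⊕0⊕0 = 0
Syndrome s8…s1 = 0110 → error at position 6.

0110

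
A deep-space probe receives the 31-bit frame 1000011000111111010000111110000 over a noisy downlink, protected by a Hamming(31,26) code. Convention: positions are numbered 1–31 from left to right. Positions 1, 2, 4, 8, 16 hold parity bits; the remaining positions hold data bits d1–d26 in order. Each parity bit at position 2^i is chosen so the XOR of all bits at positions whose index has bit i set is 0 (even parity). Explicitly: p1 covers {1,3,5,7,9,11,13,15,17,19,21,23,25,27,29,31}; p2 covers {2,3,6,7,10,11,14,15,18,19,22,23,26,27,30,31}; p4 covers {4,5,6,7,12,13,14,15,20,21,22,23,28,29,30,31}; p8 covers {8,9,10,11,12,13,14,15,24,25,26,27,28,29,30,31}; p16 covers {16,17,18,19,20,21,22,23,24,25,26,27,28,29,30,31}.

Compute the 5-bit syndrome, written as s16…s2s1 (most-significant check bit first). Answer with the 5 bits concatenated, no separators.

s1 (pos 1,3,5,7,9,11,13,15,17,19,21,23,25,27,29,31): 1⊕0⊕0⊕1⊕0⊕1⊕1⊕1⊕0⊕0⊕0⊕1⊕1⊕1⊕0⊕0 = 0
s2 (pos 2,3,6,7,10,11,14,15,18,19,22,23,26,27,30,31): 0⊕0⊕1⊕1⊕0⊕1⊕1⊕1⊕1⊕0⊕0⊕1⊕1⊕1⊕0⊕0 = 1
s4 (pos 4,5,6,7,12,13,14,15,20,21,22,23,28,29,30,31): 0⊕0⊕1⊕1⊕1⊕1⊕1⊕1⊕0⊕0⊕0⊕1⊕0⊕0⊕0⊕0 = 1
s8 (pos 8,9,10,11,12,13,14,15,24,25,26,27,28,29,30,31): 0⊕0⊕0⊕1⊕1⊕1⊕1⊕1⊕1⊕1⊕1⊕1⊕0⊕0⊕0⊕0 = 1
s16 (pos 16,17,18,19,20,21,22,23,24,25,26,27,28,29,30,31): 1⊕0⊕1⊕0⊕0⊕0⊕0⊕1⊕1⊕1⊕1⊕1⊕0⊕0⊕0⊕0 = 1
Syndrome s16…s1 = 11110 → error at position 30.

11110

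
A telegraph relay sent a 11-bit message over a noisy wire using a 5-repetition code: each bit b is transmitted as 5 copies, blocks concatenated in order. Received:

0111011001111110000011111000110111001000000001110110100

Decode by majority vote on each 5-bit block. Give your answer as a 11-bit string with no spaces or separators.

11101010010

Block 1 (01110): 3 ones → 1
Block 2 (11001): 3 ones → 1
Block 3 (11111): 5 ones → 1
Block 4 (00000): 0 ones → 0
Block 5 (11111): 5 ones → 1
Block 6 (00011): 2 ones → 0
Block 7 (01110): 3 ones → 1
Block 8 (01000): 1 one → 0
Block 9 (00000): 0 ones → 0
Block 10 (11101): 4 ones → 1
Block 11 (10100): 2 ones → 0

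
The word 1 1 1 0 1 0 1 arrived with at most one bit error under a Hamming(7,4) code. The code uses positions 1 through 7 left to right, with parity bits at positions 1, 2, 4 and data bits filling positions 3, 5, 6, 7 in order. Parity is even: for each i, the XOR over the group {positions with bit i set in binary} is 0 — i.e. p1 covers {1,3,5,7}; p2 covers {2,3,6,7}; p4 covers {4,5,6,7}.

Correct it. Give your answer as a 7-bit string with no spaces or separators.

1010101

s1 (pos 1,3,5,7): 1⊕1⊕1⊕1 = 0
s2 (pos 2,3,6,7): 1⊕1⊕0⊕1 = 1
s4 (pos 4,5,6,7): 0⊕1⊕0⊕1 = 0
Syndrome s4…s1 = 010 → error at position 2.
Flip position 2: 1110101 → 1010101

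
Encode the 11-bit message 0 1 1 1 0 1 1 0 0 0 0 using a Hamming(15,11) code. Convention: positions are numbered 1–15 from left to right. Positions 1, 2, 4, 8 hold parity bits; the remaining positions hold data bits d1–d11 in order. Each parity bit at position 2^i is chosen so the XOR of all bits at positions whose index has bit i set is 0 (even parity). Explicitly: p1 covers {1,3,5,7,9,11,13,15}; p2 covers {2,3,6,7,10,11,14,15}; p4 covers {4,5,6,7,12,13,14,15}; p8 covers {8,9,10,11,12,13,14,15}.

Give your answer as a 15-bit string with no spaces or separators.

100111100110000

Place data at non-parity positions: p1 p2 0 p4 1 1 1 p8 0 1 1 0 0 0 0
p1 (pos 1,3,5,7,9,11,13,15): XOR of data positions = 0⊕1⊕1⊕0⊕1⊕0⊕0 = 1
p2 (pos 2,3,6,7,10,11,14,15): XOR of data positions = 0⊕1⊕1⊕1⊕1⊕0⊕0 = 0
p4 (pos 4,5,6,7,12,13,14,15): XOR of data positions = 1⊕1⊕1⊕0⊕0⊕0⊕0 = 1
p8 (pos 8,9,10,11,12,13,14,15): XOR of data positions = 0⊕1⊕1⊕0⊕0⊕0⊕0 = 0
Codeword: 100111100110000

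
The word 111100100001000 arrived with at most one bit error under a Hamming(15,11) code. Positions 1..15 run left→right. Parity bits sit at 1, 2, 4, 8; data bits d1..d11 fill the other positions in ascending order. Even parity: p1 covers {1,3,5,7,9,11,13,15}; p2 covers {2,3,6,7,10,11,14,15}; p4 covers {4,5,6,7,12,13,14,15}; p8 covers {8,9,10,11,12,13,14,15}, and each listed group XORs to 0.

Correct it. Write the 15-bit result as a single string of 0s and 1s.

111100100001001

s1 (pos 1,3,5,7,9,11,13,15): 1⊕1⊕0⊕1⊕0⊕0⊕0⊕0 = 1
s2 (pos 2,3,6,7,10,11,14,15): 1⊕1⊕0⊕1⊕0⊕0⊕0⊕0 = 1
s4 (pos 4,5,6,7,12,13,14,15): 1⊕0⊕0⊕1⊕1⊕0⊕0⊕0 = 1
s8 (pos 8,9,10,11,12,13,14,15): 0⊕0⊕0⊕0⊕1⊕0⊕0⊕0 = 1
Syndrome s8…s1 = 1111 → error at position 15.
Flip position 15: 111100100001000 → 111100100001001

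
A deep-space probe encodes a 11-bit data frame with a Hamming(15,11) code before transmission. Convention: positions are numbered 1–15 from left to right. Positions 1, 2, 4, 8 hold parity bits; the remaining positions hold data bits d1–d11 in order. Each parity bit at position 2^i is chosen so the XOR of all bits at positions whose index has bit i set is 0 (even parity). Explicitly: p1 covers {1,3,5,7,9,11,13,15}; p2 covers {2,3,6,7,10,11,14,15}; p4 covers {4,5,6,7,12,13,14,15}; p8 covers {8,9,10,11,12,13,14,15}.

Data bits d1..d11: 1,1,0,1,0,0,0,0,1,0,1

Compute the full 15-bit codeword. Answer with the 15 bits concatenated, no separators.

Place data at non-parity positions: p1 p2 1 p4 1 0 1 p8 0 0 0 0 1 0 1
p1 (pos 1,3,5,7,9,11,13,15): XOR of data positions = 1⊕1⊕1⊕0⊕0⊕1⊕1 = 1
p2 (pos 2,3,6,7,10,11,14,15): XOR of data positions = 1⊕0⊕1⊕0⊕0⊕0⊕1 = 1
p4 (pos 4,5,6,7,12,13,14,15): XOR of data positions = 1⊕0⊕1⊕0⊕1⊕0⊕1 = 0
p8 (pos 8,9,10,11,12,13,14,15): XOR of data positions = 0⊕0⊕0⊕0⊕1⊕0⊕1 = 0
Codeword: 111010100000101

111010100000101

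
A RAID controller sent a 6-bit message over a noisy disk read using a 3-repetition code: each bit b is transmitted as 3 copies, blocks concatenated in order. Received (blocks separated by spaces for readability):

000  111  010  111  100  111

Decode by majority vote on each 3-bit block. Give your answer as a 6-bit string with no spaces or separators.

Block 1 (000): 0 ones → 0
Block 2 (111): 3 ones → 1
Block 3 (010): 1 one → 0
Block 4 (111): 3 ones → 1
Block 5 (100): 1 one → 0
Block 6 (111): 3 ones → 1

010101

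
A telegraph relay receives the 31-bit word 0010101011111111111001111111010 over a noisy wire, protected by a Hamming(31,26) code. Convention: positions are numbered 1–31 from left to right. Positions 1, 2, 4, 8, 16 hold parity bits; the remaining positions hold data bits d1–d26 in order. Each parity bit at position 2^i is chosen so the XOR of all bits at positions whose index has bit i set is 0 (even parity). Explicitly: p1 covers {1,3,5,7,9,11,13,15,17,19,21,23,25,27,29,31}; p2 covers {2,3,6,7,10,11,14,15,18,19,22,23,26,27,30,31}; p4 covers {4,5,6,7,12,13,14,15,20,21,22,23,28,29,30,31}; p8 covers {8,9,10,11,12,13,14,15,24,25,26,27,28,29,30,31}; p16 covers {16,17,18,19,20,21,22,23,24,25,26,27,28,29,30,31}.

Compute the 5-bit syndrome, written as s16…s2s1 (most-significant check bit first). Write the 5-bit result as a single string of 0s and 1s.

01010

s1 (pos 1,3,5,7,9,11,13,15,17,19,21,23,25,27,29,31): 0⊕1⊕1⊕1⊕1⊕1⊕1⊕1⊕1⊕1⊕0⊕1⊕1⊕1⊕0⊕0 = 0
s2 (pos 2,3,6,7,10,11,14,15,18,19,22,23,26,27,30,31): 0⊕1⊕0⊕1⊕1⊕1⊕1⊕1⊕1⊕1⊕1⊕1⊕1⊕1⊕1⊕0 = 1
s4 (pos 4,5,6,7,12,13,14,15,20,21,22,23,28,29,30,31): 0⊕1⊕0⊕1⊕1⊕1⊕1⊕1⊕0⊕0⊕1⊕1⊕1⊕0⊕1⊕0 = 0
s8 (pos 8,9,10,11,12,13,14,15,24,25,26,27,28,29,30,31): 0⊕1⊕1⊕1⊕1⊕1⊕1⊕1⊕1⊕1⊕1⊕1⊕1⊕0⊕1⊕0 = 1
s16 (pos 16,17,18,19,20,21,22,23,24,25,26,27,28,29,30,31): 1⊕1⊕1⊕1⊕0⊕0⊕1⊕1⊕1⊕1⊕1⊕1⊕1⊕0⊕1⊕0 = 0
Syndrome s16…s1 = 01010 → error at position 10.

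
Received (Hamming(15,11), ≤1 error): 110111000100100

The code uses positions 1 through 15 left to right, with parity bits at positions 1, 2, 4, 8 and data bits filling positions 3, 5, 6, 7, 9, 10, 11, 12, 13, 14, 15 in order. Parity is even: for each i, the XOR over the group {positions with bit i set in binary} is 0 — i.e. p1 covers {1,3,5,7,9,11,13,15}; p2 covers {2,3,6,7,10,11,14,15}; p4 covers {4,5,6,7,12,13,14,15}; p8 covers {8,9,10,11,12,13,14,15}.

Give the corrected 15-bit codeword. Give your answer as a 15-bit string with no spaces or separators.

s1 (pos 1,3,5,7,9,11,13,15): 1⊕0⊕1⊕0⊕0⊕0⊕1⊕0 = 1
s2 (pos 2,3,6,7,10,11,14,15): 1⊕0⊕1⊕0⊕1⊕0⊕0⊕0 = 1
s4 (pos 4,5,6,7,12,13,14,15): 1⊕1⊕1⊕0⊕0⊕1⊕0⊕0 = 0
s8 (pos 8,9,10,11,12,13,14,15): 0⊕0⊕1⊕0⊕0⊕1⊕0⊕0 = 0
Syndrome s8…s1 = 0011 → error at position 3.
Flip position 3: 110111000100100 → 111111000100100

111111000100100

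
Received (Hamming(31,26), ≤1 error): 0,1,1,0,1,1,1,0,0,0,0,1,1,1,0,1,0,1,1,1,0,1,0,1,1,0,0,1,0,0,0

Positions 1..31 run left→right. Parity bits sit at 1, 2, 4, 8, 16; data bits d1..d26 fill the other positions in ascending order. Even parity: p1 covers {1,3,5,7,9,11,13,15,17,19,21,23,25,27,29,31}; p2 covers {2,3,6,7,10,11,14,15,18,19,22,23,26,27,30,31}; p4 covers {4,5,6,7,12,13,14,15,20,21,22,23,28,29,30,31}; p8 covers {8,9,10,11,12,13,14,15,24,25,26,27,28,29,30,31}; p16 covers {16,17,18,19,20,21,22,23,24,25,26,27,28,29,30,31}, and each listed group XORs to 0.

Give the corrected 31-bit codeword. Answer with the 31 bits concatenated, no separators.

0111111000011101011101011001000

s1 (pos 1,3,5,7,9,11,13,15,17,19,21,23,25,27,29,31): 0⊕1⊕1⊕1⊕0⊕0⊕1⊕0⊕0⊕1⊕0⊕0⊕1⊕0⊕0⊕0 = 0
s2 (pos 2,3,6,7,10,11,14,15,18,19,22,23,26,27,30,31): 1⊕1⊕1⊕1⊕0⊕0⊕1⊕0⊕1⊕1⊕1⊕0⊕0⊕0⊕0⊕0 = 0
s4 (pos 4,5,6,7,12,13,14,15,20,21,22,23,28,29,30,31): 0⊕1⊕1⊕1⊕1⊕1⊕1⊕0⊕1⊕0⊕1⊕0⊕1⊕0⊕0⊕0 = 1
s8 (pos 8,9,10,11,12,13,14,15,24,25,26,27,28,29,30,31): 0⊕0⊕0⊕0⊕1⊕1⊕1⊕0⊕1⊕1⊕0⊕0⊕1⊕0⊕0⊕0 = 0
s16 (pos 16,17,18,19,20,21,22,23,24,25,26,27,28,29,30,31): 1⊕0⊕1⊕1⊕1⊕0⊕1⊕0⊕1⊕1⊕0⊕0⊕1⊕0⊕0⊕0 = 0
Syndrome s16…s1 = 00100 → error at position 4.
Flip position 4: 0110111000011101011101011001000 → 0111111000011101011101011001000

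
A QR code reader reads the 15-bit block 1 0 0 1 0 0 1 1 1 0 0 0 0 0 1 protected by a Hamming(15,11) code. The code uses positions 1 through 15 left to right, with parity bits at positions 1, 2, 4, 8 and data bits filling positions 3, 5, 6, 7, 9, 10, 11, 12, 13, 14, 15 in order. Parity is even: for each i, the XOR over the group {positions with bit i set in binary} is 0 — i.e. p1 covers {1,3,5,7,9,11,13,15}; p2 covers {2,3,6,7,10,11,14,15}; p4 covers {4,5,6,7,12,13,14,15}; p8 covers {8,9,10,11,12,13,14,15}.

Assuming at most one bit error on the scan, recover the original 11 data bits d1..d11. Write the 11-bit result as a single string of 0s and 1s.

00011001001

s1 (pos 1,3,5,7,9,11,13,15): 1⊕0⊕0⊕1⊕1⊕0⊕0⊕1 = 0
s2 (pos 2,3,6,7,10,11,14,15): 0⊕0⊕0⊕1⊕0⊕0⊕0⊕1 = 0
s4 (pos 4,5,6,7,12,13,14,15): 1⊕0⊕0⊕1⊕0⊕0⊕0⊕1 = 1
s8 (pos 8,9,10,11,12,13,14,15): 1⊕1⊕0⊕0⊕0⊕0⊕0⊕1 = 1
Syndrome s8…s1 = 1100 → error at position 12.
Flip position 12: 100100111000001 → 100100111001001
Read data bits from positions 3,5,6,7,9,10,11,12,13,14,15: 00011001001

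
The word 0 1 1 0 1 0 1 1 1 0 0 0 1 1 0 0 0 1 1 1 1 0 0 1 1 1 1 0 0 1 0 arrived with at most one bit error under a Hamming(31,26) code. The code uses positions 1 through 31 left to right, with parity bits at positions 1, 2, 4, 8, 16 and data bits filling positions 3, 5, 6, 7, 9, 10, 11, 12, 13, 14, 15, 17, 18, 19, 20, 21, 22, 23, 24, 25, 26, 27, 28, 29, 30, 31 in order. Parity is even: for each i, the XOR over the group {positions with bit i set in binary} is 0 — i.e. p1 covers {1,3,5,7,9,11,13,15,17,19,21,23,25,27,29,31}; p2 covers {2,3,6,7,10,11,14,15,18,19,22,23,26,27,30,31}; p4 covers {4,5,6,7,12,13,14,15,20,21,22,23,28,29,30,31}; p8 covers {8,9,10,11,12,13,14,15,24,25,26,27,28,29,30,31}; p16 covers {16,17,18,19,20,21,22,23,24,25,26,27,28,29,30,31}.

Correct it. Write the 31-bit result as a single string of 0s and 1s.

0110101110001100011110011110011

s1 (pos 1,3,5,7,9,11,13,15,17,19,21,23,25,27,29,31): 0⊕1⊕1⊕1⊕1⊕0⊕1⊕0⊕0⊕1⊕1⊕0⊕1⊕1⊕0⊕0 = 1
s2 (pos 2,3,6,7,10,11,14,15,18,19,22,23,26,27,30,31): 1⊕1⊕0⊕1⊕0⊕0⊕1⊕0⊕1⊕1⊕0⊕0⊕1⊕1⊕1⊕0 = 1
s4 (pos 4,5,6,7,12,13,14,15,20,21,22,23,28,29,30,31): 0⊕1⊕0⊕1⊕0⊕1⊕1⊕0⊕1⊕1⊕0⊕0⊕0⊕0⊕1⊕0 = 1
s8 (pos 8,9,10,11,12,13,14,15,24,25,26,27,28,29,30,31): 1⊕1⊕0⊕0⊕0⊕1⊕1⊕0⊕1⊕1⊕1⊕1⊕0⊕0⊕1⊕0 = 1
s16 (pos 16,17,18,19,20,21,22,23,24,25,26,27,28,29,30,31): 0⊕0⊕1⊕1⊕1⊕1⊕0⊕0⊕1⊕1⊕1⊕1⊕0⊕0⊕1⊕0 = 1
Syndrome s16…s1 = 11111 → error at position 31.
Flip position 31: 0110101110001100011110011110010 → 0110101110001100011110011110011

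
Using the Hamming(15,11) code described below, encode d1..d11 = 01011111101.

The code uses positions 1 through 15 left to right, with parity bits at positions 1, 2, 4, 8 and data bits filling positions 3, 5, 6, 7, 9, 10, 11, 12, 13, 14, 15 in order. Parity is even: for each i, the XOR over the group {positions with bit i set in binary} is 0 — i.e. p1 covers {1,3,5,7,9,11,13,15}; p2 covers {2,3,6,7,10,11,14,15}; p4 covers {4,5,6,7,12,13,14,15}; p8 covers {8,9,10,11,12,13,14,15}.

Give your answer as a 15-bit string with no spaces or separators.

000110101111101

Place data at non-parity positions: p1 p2 0 p4 1 0 1 p8 1 1 1 1 1 0 1
p1 (pos 1,3,5,7,9,11,13,15): XOR of data positions = 0⊕1⊕1⊕1⊕1⊕1⊕1 = 0
p2 (pos 2,3,6,7,10,11,14,15): XOR of data positions = 0⊕0⊕1⊕1⊕1⊕0⊕1 = 0
p4 (pos 4,5,6,7,12,13,14,15): XOR of data positions = 1⊕0⊕1⊕1⊕1⊕0⊕1 = 1
p8 (pos 8,9,10,11,12,13,14,15): XOR of data positions = 1⊕1⊕1⊕1⊕1⊕0⊕1 = 0
Codeword: 000110101111101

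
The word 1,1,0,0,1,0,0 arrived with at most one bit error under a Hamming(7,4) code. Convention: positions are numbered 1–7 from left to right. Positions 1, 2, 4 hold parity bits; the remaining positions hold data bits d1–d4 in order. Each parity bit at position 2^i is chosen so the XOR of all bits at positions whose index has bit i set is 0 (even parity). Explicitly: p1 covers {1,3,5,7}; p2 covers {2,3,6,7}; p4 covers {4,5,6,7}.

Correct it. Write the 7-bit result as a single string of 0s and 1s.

1100110

s1 (pos 1,3,5,7): 1⊕0⊕1⊕0 = 0
s2 (pos 2,3,6,7): 1⊕0⊕0⊕0 = 1
s4 (pos 4,5,6,7): 0⊕1⊕0⊕0 = 1
Syndrome s4…s1 = 110 → error at position 6.
Flip position 6: 1100100 → 1100110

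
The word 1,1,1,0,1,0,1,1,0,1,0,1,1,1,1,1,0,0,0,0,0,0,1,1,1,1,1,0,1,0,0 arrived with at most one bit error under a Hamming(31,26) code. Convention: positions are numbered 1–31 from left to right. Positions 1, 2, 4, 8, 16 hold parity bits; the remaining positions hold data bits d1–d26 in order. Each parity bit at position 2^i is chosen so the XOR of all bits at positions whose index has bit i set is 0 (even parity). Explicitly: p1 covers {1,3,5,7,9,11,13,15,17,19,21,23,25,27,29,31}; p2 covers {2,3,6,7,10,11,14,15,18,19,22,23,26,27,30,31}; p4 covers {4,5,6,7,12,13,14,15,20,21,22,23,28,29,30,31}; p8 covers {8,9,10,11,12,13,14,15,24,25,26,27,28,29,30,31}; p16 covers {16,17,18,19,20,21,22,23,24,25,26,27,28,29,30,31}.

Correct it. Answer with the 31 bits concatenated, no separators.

s1 (pos 1,3,5,7,9,11,13,15,17,19,21,23,25,27,29,31): 1⊕1⊕1⊕1⊕0⊕0⊕1⊕1⊕0⊕0⊕0⊕1⊕1⊕1⊕1⊕0 = 0
s2 (pos 2,3,6,7,10,11,14,15,18,19,22,23,26,27,30,31): 1⊕1⊕0⊕1⊕1⊕0⊕1⊕1⊕0⊕0⊕0⊕1⊕1⊕1⊕0⊕0 = 1
s4 (pos 4,5,6,7,12,13,14,15,20,21,22,23,28,29,30,31): 0⊕1⊕0⊕1⊕1⊕1⊕1⊕1⊕0⊕0⊕0⊕1⊕0⊕1⊕0⊕0 = 0
s8 (pos 8,9,10,11,12,13,14,15,24,25,26,27,28,29,30,31): 1⊕0⊕1⊕0⊕1⊕1⊕1⊕1⊕1⊕1⊕1⊕1⊕0⊕1⊕0⊕0 = 1
s16 (pos 16,17,18,19,20,21,22,23,24,25,26,27,28,29,30,31): 1⊕0⊕0⊕0⊕0⊕0⊕0⊕1⊕1⊕1⊕1⊕1⊕0⊕1⊕0⊕0 = 1
Syndrome s16…s1 = 11010 → error at position 26.
Flip position 26: 1110101101011111000000111110100 → 1110101101011111000000111010100

1110101101011111000000111010100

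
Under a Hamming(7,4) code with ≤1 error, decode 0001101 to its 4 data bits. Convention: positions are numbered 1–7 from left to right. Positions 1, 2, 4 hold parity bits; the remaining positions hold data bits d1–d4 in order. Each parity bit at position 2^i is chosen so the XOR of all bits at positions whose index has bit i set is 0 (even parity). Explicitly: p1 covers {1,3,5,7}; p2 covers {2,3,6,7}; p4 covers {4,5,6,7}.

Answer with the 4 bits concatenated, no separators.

s1 (pos 1,3,5,7): 0⊕0⊕1⊕1 = 0
s2 (pos 2,3,6,7): 0⊕0⊕0⊕1 = 1
s4 (pos 4,5,6,7): 1⊕1⊕0⊕1 = 1
Syndrome s4…s1 = 110 → error at position 6.
Flip position 6: 0001101 → 0001111
Read data bits from positions 3,5,6,7: 0111

0111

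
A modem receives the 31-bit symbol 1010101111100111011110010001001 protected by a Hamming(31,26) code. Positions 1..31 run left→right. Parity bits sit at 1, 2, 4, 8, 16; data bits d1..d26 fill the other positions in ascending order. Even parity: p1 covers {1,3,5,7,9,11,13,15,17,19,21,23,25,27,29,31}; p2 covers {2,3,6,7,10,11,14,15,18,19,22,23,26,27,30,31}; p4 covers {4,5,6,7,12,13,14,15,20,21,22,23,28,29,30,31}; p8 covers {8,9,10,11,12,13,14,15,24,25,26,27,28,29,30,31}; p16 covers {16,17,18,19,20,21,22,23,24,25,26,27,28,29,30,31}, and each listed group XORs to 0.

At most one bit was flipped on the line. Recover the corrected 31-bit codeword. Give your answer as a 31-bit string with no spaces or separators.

1010101110100111011110010001001

s1 (pos 1,3,5,7,9,11,13,15,17,19,21,23,25,27,29,31): 1⊕1⊕1⊕1⊕1⊕1⊕0⊕1⊕0⊕1⊕1⊕0⊕0⊕0⊕0⊕1 = 0
s2 (pos 2,3,6,7,10,11,14,15,18,19,22,23,26,27,30,31): 0⊕1⊕0⊕1⊕1⊕1⊕1⊕1⊕1⊕1⊕0⊕0⊕0⊕0⊕0⊕1 = 1
s4 (pos 4,5,6,7,12,13,14,15,20,21,22,23,28,29,30,31): 0⊕1⊕0⊕1⊕0⊕0⊕1⊕1⊕1⊕1⊕0⊕0⊕1⊕0⊕0⊕1 = 0
s8 (pos 8,9,10,11,12,13,14,15,24,25,26,27,28,29,30,31): 1⊕1⊕1⊕1⊕0⊕0⊕1⊕1⊕1⊕0⊕0⊕0⊕1⊕0⊕0⊕1 = 1
s16 (pos 16,17,18,19,20,21,22,23,24,25,26,27,28,29,30,31): 1⊕0⊕1⊕1⊕1⊕1⊕0⊕0⊕1⊕0⊕0⊕0⊕1⊕0⊕0⊕1 = 0
Syndrome s16…s1 = 01010 → error at position 10.
Flip position 10: 1010101111100111011110010001001 → 1010101110100111011110010001001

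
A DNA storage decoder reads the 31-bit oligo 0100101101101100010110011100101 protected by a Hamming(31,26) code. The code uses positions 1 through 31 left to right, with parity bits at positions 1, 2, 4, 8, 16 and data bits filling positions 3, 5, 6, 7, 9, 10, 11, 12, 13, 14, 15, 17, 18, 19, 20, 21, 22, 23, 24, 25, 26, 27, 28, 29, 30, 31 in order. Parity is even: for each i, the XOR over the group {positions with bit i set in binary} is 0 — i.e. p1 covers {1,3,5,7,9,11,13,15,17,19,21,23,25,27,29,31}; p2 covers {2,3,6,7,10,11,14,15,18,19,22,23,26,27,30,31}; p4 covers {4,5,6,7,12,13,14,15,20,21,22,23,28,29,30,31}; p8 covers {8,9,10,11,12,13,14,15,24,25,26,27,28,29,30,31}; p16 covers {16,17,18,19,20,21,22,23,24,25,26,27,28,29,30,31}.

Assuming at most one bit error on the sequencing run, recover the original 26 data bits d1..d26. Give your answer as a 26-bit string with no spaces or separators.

01010110110010110011100101

s1 (pos 1,3,5,7,9,11,13,15,17,19,21,23,25,27,29,31): 0⊕0⊕1⊕1⊕0⊕1⊕1⊕0⊕0⊕0⊕1⊕0⊕1⊕0⊕1⊕1 = 0
s2 (pos 2,3,6,7,10,11,14,15,18,19,22,23,26,27,30,31): 1⊕0⊕0⊕1⊕1⊕1⊕1⊕0⊕1⊕0⊕0⊕0⊕1⊕0⊕0⊕1 = 0
s4 (pos 4,5,6,7,12,13,14,15,20,21,22,23,28,29,30,31): 0⊕1⊕0⊕1⊕0⊕1⊕1⊕0⊕1⊕1⊕0⊕0⊕0⊕1⊕0⊕1 = 0
s8 (pos 8,9,10,11,12,13,14,15,24,25,26,27,28,29,30,31): 1⊕0⊕1⊕1⊕0⊕1⊕1⊕0⊕1⊕1⊕1⊕0⊕0⊕1⊕0⊕1 = 0
s16 (pos 16,17,18,19,20,21,22,23,24,25,26,27,28,29,30,31): 0⊕0⊕1⊕0⊕1⊕1⊕0⊕0⊕1⊕1⊕1⊕0⊕0⊕1⊕0⊕1 = 0
Syndrome s16…s1 = 00000 → no error.
Read data bits from positions 3,5,6,7,9,10,11,12,13,14,15,17,18,19,20,21,22,23,24,25,26,27,28,29,30,31: 01010110110010110011100101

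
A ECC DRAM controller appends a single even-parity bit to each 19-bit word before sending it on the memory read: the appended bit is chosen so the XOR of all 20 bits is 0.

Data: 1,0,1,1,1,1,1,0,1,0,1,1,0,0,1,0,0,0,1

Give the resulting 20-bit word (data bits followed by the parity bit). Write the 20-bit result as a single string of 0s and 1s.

10111110101100100011

XOR of the 19 data bits: 1⊕0⊕1⊕1⊕1⊕1⊕1⊕0⊕1⊕0⊕1⊕1⊕0⊕0⊕1⊕0⊕0⊕0⊕1 = 1
Parity bit = 1 (so all 20 bits XOR to 0).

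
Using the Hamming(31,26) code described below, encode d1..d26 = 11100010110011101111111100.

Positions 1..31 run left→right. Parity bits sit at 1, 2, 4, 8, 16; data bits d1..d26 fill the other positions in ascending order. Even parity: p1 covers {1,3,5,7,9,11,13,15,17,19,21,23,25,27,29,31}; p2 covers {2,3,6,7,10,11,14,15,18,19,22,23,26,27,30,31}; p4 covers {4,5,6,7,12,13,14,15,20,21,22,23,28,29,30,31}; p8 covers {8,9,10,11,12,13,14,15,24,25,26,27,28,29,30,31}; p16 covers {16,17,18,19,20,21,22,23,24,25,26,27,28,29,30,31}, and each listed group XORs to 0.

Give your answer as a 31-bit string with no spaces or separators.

1011110100101101011101111111100

Place data at non-parity positions: p1 p2 1 p4 1 1 0 p8 0 0 1 0 1 1 0 p16 0 1 1 1 0 1 1 1 1 1 1 1 1 0 0
p1 (pos 1,3,5,7,9,11,13,15,17,19,21,23,25,27,29,31): XOR of data positions = 1⊕1⊕0⊕0⊕1⊕1⊕0⊕0⊕1⊕0⊕1⊕1⊕1⊕1⊕0 = 1
p2 (pos 2,3,6,7,10,11,14,15,18,19,22,23,26,27,30,31): XOR of data positions = 1⊕1⊕0⊕0⊕1⊕1⊕0⊕1⊕1⊕1⊕1⊕1⊕1⊕0⊕0 = 0
p4 (pos 4,5,6,7,12,13,14,15,20,21,22,23,28,29,30,31): XOR of data positions = 1⊕1⊕0⊕0⊕1⊕1⊕0⊕1⊕0⊕1⊕1⊕1⊕1⊕0⊕0 = 1
p8 (pos 8,9,10,11,12,13,14,15,24,25,26,27,28,29,30,31): XOR of data positions = 0⊕0⊕1⊕0⊕1⊕1⊕0⊕1⊕1⊕1⊕1⊕1⊕1⊕0⊕0 = 1
p16 (pos 16,17,18,19,20,21,22,23,24,25,26,27,28,29,30,31): XOR of data positions = 0⊕1⊕1⊕1⊕0⊕1⊕1⊕1⊕1⊕1⊕1⊕1⊕1⊕0⊕0 = 1
Codeword: 1011110100101101011101111111100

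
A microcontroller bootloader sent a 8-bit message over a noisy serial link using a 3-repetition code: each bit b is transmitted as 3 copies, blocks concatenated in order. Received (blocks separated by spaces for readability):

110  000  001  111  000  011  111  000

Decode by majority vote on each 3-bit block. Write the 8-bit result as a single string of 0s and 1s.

10010110

Block 1 (110): 2 ones → 1
Block 2 (000): 0 ones → 0
Block 3 (001): 1 one → 0
Block 4 (111): 3 ones → 1
Block 5 (000): 0 ones → 0
Block 6 (011): 2 ones → 1
Block 7 (111): 3 ones → 1
Block 8 (000): 0 ones → 0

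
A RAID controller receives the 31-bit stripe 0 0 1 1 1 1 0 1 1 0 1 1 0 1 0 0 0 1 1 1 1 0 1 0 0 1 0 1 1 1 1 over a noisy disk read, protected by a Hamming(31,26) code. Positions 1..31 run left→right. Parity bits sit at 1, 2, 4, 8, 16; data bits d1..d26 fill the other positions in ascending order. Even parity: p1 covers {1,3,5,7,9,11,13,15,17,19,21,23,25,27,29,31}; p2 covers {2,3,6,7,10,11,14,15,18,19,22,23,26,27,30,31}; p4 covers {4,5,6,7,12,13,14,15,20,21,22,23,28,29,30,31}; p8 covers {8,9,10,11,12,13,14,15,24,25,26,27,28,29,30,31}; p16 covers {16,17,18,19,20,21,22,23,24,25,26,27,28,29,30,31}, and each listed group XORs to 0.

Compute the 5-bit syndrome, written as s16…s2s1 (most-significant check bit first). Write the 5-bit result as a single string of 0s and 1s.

s1 (pos 1,3,5,7,9,11,13,15,17,19,21,23,25,27,29,31): 0⊕1⊕1⊕0⊕1⊕1⊕0⊕0⊕0⊕1⊕1⊕1⊕0⊕0⊕1⊕1 = 1
s2 (pos 2,3,6,7,10,11,14,15,18,19,22,23,26,27,30,31): 0⊕1⊕1⊕0⊕0⊕1⊕1⊕0⊕1⊕1⊕0⊕1⊕1⊕0⊕1⊕1 = 0
s4 (pos 4,5,6,7,12,13,14,15,20,21,22,23,28,29,30,31): 1⊕1⊕1⊕0⊕1⊕0⊕1⊕0⊕1⊕1⊕0⊕1⊕1⊕1⊕1⊕1 = 0
s8 (pos 8,9,10,11,12,13,14,15,24,25,26,27,28,29,30,31): 1⊕1⊕0⊕1⊕1⊕0⊕1⊕0⊕0⊕0⊕1⊕0⊕1⊕1⊕1⊕1 = 0
s16 (pos 16,17,18,19,20,21,22,23,24,25,26,27,28,29,30,31): 0⊕0⊕1⊕1⊕1⊕1⊕0⊕1⊕0⊕0⊕1⊕0⊕1⊕1⊕1⊕1 = 0
Syndrome s16…s1 = 00001 → error at position 1.

00001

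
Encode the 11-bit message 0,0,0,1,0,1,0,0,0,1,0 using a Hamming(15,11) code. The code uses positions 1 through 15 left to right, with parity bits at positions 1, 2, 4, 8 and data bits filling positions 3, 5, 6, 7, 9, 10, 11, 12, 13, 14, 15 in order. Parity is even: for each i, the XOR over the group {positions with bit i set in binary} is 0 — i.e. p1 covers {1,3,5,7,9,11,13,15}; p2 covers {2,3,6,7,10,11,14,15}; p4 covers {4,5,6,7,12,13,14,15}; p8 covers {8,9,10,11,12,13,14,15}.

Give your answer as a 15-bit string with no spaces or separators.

110000100100010

Place data at non-parity positions: p1 p2 0 p4 0 0 1 p8 0 1 0 0 0 1 0
p1 (pos 1,3,5,7,9,11,13,15): XOR of data positions = 0⊕0⊕1⊕0⊕0⊕0⊕0 = 1
p2 (pos 2,3,6,7,10,11,14,15): XOR of data positions = 0⊕0⊕1⊕1⊕0⊕1⊕0 = 1
p4 (pos 4,5,6,7,12,13,14,15): XOR of data positions = 0⊕0⊕1⊕0⊕0⊕1⊕0 = 0
p8 (pos 8,9,10,11,12,13,14,15): XOR of data positions = 0⊕1⊕0⊕0⊕0⊕1⊕0 = 0
Codeword: 110000100100010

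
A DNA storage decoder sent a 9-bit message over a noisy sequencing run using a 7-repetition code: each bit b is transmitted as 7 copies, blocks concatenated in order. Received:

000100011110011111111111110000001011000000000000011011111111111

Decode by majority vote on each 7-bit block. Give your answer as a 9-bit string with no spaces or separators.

011100011

Block 1 (0001000): 1 one → 0
Block 2 (1111001): 5 ones → 1
Block 3 (1111111): 7 ones → 1
Block 4 (1111100): 5 ones → 1
Block 5 (0000101): 2 ones → 0
Block 6 (1000000): 1 one → 0
Block 7 (0000000): 0 ones → 0
Block 8 (1101111): 6 ones → 1
Block 9 (1111111): 7 ones → 1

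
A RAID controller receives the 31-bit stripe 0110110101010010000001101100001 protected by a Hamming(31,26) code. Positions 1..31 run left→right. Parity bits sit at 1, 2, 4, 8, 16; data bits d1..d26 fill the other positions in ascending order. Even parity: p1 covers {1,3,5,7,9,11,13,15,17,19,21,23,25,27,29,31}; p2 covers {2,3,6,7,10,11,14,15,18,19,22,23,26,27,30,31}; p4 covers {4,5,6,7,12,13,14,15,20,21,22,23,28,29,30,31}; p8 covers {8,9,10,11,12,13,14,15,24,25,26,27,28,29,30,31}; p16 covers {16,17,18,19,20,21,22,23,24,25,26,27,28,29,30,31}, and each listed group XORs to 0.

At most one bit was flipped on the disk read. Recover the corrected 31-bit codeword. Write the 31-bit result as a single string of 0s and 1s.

s1 (pos 1,3,5,7,9,11,13,15,17,19,21,23,25,27,29,31): 0⊕1⊕1⊕0⊕0⊕0⊕0⊕1⊕0⊕0⊕0⊕1⊕1⊕0⊕0⊕1 = 0
s2 (pos 2,3,6,7,10,11,14,15,18,19,22,23,26,27,30,31): 1⊕1⊕1⊕0⊕1⊕0⊕0⊕1⊕0⊕0⊕1⊕1⊕1⊕0⊕0⊕1 = 1
s4 (pos 4,5,6,7,12,13,14,15,20,21,22,23,28,29,30,31): 0⊕1⊕1⊕0⊕1⊕0⊕0⊕1⊕0⊕0⊕1⊕1⊕0⊕0⊕0⊕1 = 1
s8 (pos 8,9,10,11,12,13,14,15,24,25,26,27,28,29,30,31): 1⊕0⊕1⊕0⊕1⊕0⊕0⊕1⊕0⊕1⊕1⊕0⊕0⊕0⊕0⊕1 = 1
s16 (pos 16,17,18,19,20,21,22,23,24,25,26,27,28,29,30,31): 0⊕0⊕0⊕0⊕0⊕0⊕1⊕1⊕0⊕1⊕1⊕0⊕0⊕0⊕0⊕1 = 1
Syndrome s16…s1 = 11110 → error at position 30.
Flip position 30: 0110110101010010000001101100001 → 0110110101010010000001101100011

0110110101010010000001101100011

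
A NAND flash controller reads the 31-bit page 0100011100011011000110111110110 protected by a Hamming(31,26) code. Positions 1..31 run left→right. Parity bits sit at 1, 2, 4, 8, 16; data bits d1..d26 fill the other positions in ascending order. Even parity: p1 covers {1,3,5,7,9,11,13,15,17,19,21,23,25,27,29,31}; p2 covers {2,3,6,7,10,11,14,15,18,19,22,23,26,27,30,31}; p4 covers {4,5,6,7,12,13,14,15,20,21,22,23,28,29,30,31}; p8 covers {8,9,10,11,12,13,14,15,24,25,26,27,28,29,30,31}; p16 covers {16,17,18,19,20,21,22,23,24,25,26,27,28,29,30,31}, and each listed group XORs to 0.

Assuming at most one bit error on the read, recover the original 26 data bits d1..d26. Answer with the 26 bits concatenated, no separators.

00110001101000110111110110

s1 (pos 1,3,5,7,9,11,13,15,17,19,21,23,25,27,29,31): 0⊕0⊕0⊕1⊕0⊕0⊕1⊕1⊕0⊕0⊕1⊕1⊕1⊕1⊕1⊕0 = 0
s2 (pos 2,3,6,7,10,11,14,15,18,19,22,23,26,27,30,31): 1⊕0⊕1⊕1⊕0⊕0⊕0⊕1⊕0⊕0⊕0⊕1⊕1⊕1⊕1⊕0 = 0
s4 (pos 4,5,6,7,12,13,14,15,20,21,22,23,28,29,30,31): 0⊕0⊕1⊕1⊕1⊕1⊕0⊕1⊕1⊕1⊕0⊕1⊕0⊕1⊕1⊕0 = 0
s8 (pos 8,9,10,11,12,13,14,15,24,25,26,27,28,29,30,31): 1⊕0⊕0⊕0⊕1⊕1⊕0⊕1⊕1⊕1⊕1⊕1⊕0⊕1⊕1⊕0 = 0
s16 (pos 16,17,18,19,20,21,22,23,24,25,26,27,28,29,30,31): 1⊕0⊕0⊕0⊕1⊕1⊕0⊕1⊕1⊕1⊕1⊕1⊕0⊕1⊕1⊕0 = 0
Syndrome s16…s1 = 00000 → no error.
Read data bits from positions 3,5,6,7,9,10,11,12,13,14,15,17,18,19,20,21,22,23,24,25,26,27,28,29,30,31: 00110001101000110111110110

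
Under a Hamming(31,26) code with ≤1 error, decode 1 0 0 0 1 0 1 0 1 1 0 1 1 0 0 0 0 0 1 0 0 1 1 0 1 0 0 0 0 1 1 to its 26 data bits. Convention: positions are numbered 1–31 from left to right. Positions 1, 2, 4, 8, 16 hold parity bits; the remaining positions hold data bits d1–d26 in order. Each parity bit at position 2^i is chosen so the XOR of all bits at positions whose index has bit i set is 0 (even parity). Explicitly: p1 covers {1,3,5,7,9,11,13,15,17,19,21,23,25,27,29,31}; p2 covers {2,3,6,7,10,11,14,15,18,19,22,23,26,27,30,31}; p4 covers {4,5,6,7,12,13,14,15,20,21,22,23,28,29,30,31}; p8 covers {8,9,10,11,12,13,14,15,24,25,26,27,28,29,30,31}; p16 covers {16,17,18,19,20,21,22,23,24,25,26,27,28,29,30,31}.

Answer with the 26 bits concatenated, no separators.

s1 (pos 1,3,5,7,9,11,13,15,17,19,21,23,25,27,29,31): 1⊕0⊕1⊕1⊕1⊕0⊕1⊕0⊕0⊕1⊕0⊕1⊕1⊕0⊕0⊕1 = 1
s2 (pos 2,3,6,7,10,11,14,15,18,19,22,23,26,27,30,31): 0⊕0⊕0⊕1⊕1⊕0⊕0⊕0⊕0⊕1⊕1⊕1⊕0⊕0⊕1⊕1 = 1
s4 (pos 4,5,6,7,12,13,14,15,20,21,22,23,28,29,30,31): 0⊕1⊕0⊕1⊕1⊕1⊕0⊕0⊕0⊕0⊕1⊕1⊕0⊕0⊕1⊕1 = 0
s8 (pos 8,9,10,11,12,13,14,15,24,25,26,27,28,29,30,31): 0⊕1⊕1⊕0⊕1⊕1⊕0⊕0⊕0⊕1⊕0⊕0⊕0⊕0⊕1⊕1 = 1
s16 (pos 16,17,18,19,20,21,22,23,24,25,26,27,28,29,30,31): 0⊕0⊕0⊕1⊕0⊕0⊕1⊕1⊕0⊕1⊕0⊕0⊕0⊕0⊕1⊕1 = 0
Syndrome s16…s1 = 01011 → error at position 11.
Flip position 11: 1000101011011000001001101000011 → 1000101011111000001001101000011
Read data bits from positions 3,5,6,7,9,10,11,12,13,14,15,17,18,19,20,21,22,23,24,25,26,27,28,29,30,31: 01011111100001001101000011

01011111100001001101000011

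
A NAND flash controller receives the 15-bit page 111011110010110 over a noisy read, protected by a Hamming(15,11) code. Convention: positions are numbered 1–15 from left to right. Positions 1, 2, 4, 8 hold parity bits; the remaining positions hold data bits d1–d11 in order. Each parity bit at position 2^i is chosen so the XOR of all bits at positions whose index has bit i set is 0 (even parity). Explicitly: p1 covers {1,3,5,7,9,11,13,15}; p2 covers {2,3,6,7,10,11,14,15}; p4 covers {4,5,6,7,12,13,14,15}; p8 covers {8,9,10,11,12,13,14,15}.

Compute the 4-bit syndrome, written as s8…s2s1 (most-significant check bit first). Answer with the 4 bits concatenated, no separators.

s1 (pos 1,3,5,7,9,11,13,15): 1⊕1⊕1⊕1⊕0⊕1⊕1⊕0 = 0
s2 (pos 2,3,6,7,10,11,14,15): 1⊕1⊕1⊕1⊕0⊕1⊕1⊕0 = 0
s4 (pos 4,5,6,7,12,13,14,15): 0⊕1⊕1⊕1⊕0⊕1⊕1⊕0 = 1
s8 (pos 8,9,10,11,12,13,14,15): 1⊕0⊕0⊕1⊕0⊕1⊕1⊕0 = 0
Syndrome s8…s1 = 0100 → error at position 4.

0100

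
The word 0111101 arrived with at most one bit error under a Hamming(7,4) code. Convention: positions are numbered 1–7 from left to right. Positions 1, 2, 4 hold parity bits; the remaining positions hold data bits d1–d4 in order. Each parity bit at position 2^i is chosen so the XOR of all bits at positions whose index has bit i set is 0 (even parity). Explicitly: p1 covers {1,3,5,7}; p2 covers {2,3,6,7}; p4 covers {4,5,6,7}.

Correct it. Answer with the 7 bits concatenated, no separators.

s1 (pos 1,3,5,7): 0⊕1⊕1⊕1 = 1
s2 (pos 2,3,6,7): 1⊕1⊕0⊕1 = 1
s4 (pos 4,5,6,7): 1⊕1⊕0⊕1 = 1
Syndrome s4…s1 = 111 → error at position 7.
Flip position 7: 0111101 → 0111100

0111100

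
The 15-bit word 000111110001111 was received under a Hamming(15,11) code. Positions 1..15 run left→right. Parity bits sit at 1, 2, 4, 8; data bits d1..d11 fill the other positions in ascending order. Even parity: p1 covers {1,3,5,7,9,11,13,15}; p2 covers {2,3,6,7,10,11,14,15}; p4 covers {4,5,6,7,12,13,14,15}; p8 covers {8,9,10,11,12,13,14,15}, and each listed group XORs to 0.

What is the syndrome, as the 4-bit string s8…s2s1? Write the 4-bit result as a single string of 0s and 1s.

1000

s1 (pos 1,3,5,7,9,11,13,15): 0⊕0⊕1⊕1⊕0⊕0⊕1⊕1 = 0
s2 (pos 2,3,6,7,10,11,14,15): 0⊕0⊕1⊕1⊕0⊕0⊕1⊕1 = 0
s4 (pos 4,5,6,7,12,13,14,15): 1⊕1⊕1⊕1⊕1⊕1⊕1⊕1 = 0
s8 (pos 8,9,10,11,12,13,14,15): 1⊕0⊕0⊕0⊕1⊕1⊕1⊕1 = 1
Syndrome s8…s1 = 1000 → error at position 8.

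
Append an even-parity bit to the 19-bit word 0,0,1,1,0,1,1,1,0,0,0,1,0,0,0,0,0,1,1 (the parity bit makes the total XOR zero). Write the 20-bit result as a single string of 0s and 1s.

00110111000100000110

XOR of the 19 data bits: 0⊕0⊕1⊕1⊕0⊕1⊕1⊕1⊕0⊕0⊕0⊕1⊕0⊕0⊕0⊕0⊕0⊕1⊕1 = 0
Parity bit = 0 (so all 20 bits XOR to 0).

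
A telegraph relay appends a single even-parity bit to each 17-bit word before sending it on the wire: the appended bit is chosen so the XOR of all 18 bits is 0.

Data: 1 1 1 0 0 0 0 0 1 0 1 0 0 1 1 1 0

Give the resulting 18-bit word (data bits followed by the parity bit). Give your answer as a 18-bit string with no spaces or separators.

XOR of the 17 data bits: 1⊕1⊕1⊕0⊕0⊕0⊕0⊕0⊕1⊕0⊕1⊕0⊕0⊕1⊕1⊕1⊕0 = 0
Parity bit = 0 (so all 18 bits XOR to 0).

111000001010011100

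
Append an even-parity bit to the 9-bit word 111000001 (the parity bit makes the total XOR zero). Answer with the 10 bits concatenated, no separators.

XOR of the 9 data bits: 1⊕1⊕1⊕0⊕0⊕0⊕0⊕0⊕1 = 0
Parity bit = 0 (so all 10 bits XOR to 0).

1110000010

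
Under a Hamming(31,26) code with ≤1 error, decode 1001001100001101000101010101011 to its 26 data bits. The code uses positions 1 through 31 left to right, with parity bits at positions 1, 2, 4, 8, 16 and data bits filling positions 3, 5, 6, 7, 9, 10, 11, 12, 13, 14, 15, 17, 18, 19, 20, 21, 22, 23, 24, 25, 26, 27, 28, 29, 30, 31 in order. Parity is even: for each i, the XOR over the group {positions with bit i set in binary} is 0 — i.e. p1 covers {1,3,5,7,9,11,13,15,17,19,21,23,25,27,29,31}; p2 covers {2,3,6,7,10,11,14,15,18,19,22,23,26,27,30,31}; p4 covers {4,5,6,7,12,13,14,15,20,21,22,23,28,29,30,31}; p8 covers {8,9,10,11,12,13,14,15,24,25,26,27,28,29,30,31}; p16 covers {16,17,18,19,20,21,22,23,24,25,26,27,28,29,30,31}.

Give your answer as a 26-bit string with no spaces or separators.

s1 (pos 1,3,5,7,9,11,13,15,17,19,21,23,25,27,29,31): 1⊕0⊕0⊕1⊕0⊕0⊕1⊕0⊕0⊕0⊕0⊕0⊕0⊕0⊕0⊕1 = 0
s2 (pos 2,3,6,7,10,11,14,15,18,19,22,23,26,27,30,31): 0⊕0⊕0⊕1⊕0⊕0⊕1⊕0⊕0⊕0⊕1⊕0⊕1⊕0⊕1⊕1 = 0
s4 (pos 4,5,6,7,12,13,14,15,20,21,22,23,28,29,30,31): 1⊕0⊕0⊕1⊕0⊕1⊕1⊕0⊕1⊕0⊕1⊕0⊕1⊕0⊕1⊕1 = 1
s8 (pos 8,9,10,11,12,13,14,15,24,25,26,27,28,29,30,31): 1⊕0⊕0⊕0⊕0⊕1⊕1⊕0⊕1⊕0⊕1⊕0⊕1⊕0⊕1⊕1 = 0
s16 (pos 16,17,18,19,20,21,22,23,24,25,26,27,28,29,30,31): 1⊕0⊕0⊕0⊕1⊕0⊕1⊕0⊕1⊕0⊕1⊕0⊕1⊕0⊕1⊕1 = 0
Syndrome s16…s1 = 00100 → error at position 4.
Flip position 4: 1001001100001101000101010101011 → 1000001100001101000101010101011
Read data bits from positions 3,5,6,7,9,10,11,12,13,14,15,17,18,19,20,21,22,23,24,25,26,27,28,29,30,31: 00010000110000101010101011

00010000110000101010101011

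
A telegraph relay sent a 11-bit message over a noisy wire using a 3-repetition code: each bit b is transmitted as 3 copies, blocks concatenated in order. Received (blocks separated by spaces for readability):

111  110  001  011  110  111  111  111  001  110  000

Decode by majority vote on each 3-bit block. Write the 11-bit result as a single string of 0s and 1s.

Block 1 (111): 3 ones → 1
Block 2 (110): 2 ones → 1
Block 3 (001): 1 one → 0
Block 4 (011): 2 ones → 1
Block 5 (110): 2 ones → 1
Block 6 (111): 3 ones → 1
Block 7 (111): 3 ones → 1
Block 8 (111): 3 ones → 1
Block 9 (001): 1 one → 0
Block 10 (110): 2 ones → 1
Block 11 (000): 0 ones → 0

11011111010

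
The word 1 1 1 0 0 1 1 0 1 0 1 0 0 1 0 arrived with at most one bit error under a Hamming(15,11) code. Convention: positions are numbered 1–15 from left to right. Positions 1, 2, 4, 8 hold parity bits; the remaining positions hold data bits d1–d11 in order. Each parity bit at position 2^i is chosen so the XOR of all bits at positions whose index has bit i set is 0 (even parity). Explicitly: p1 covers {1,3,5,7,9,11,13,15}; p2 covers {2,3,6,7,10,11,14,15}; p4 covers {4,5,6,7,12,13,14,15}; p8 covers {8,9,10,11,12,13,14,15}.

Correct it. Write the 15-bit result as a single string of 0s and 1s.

111001101010110

s1 (pos 1,3,5,7,9,11,13,15): 1⊕1⊕0⊕1⊕1⊕1⊕0⊕0 = 1
s2 (pos 2,3,6,7,10,11,14,15): 1⊕1⊕1⊕1⊕0⊕1⊕1⊕0 = 0
s4 (pos 4,5,6,7,12,13,14,15): 0⊕0⊕1⊕1⊕0⊕0⊕1⊕0 = 1
s8 (pos 8,9,10,11,12,13,14,15): 0⊕1⊕0⊕1⊕0⊕0⊕1⊕0 = 1
Syndrome s8…s1 = 1101 → error at position 13.
Flip position 13: 111001101010010 → 111001101010110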